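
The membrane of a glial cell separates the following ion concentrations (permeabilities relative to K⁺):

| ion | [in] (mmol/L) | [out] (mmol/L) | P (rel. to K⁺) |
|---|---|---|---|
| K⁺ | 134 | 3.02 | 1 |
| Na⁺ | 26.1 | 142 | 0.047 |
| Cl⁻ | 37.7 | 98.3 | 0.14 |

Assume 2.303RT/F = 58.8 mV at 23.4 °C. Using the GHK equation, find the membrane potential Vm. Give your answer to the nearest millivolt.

Vm = 58.8 · log₁₀[(Σ P·[cation]ₒ + Σ P·[anion]ᵢ) / (Σ P·[cation]ᵢ + Σ P·[anion]ₒ)]
Numerator = 1×3.02 + 0.047×142 + 0.14×37.7 = 14.97
Denominator = 1×134 + 0.047×26.1 + 0.14×98.3 = 149
Vm = 58.8 · log₁₀(0.10049) = 58.8 × (-0.9979) = -58.67 mV

-59 mV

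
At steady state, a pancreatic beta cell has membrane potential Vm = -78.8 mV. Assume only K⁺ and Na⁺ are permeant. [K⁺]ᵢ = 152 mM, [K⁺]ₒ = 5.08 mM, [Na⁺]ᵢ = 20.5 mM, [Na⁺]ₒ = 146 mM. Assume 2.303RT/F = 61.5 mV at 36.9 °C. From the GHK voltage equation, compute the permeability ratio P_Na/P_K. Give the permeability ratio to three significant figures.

Let α = P_Na/P_K. GHK: Vm = 61.5·log₁₀[(Kₒ + α·Naₒ)/(Kᵢ + α·Naᵢ)].
10^(Vm/61.5) = 10^(-78.8/61.5) = 0.052324
So 0.052324·(Kᵢ + α·Naᵢ) = Kₒ + α·Naₒ → α = (0.052324·152.0 − 5.08) / (146.0 − 0.052324·20.5)
α = (7.953 − 5.08) / (146.0 − 1.073) = 2.873/144.9 = 0.01983

0.0198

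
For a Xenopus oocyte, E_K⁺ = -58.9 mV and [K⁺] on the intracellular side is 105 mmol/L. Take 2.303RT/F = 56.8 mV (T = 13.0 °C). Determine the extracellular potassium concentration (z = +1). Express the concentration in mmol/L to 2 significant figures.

9.6 mmol/L

Nernst: E = (56.8/1) · log₁₀([out]/[in]), so log₁₀([out]/[in]) = -58.9 × 1 / 56.8 = -1.0370.
[out]/[in] = 10^(-1.0370) = 0.09184.
[out] = 0.09184 × 105 = 9.643 mmol/L.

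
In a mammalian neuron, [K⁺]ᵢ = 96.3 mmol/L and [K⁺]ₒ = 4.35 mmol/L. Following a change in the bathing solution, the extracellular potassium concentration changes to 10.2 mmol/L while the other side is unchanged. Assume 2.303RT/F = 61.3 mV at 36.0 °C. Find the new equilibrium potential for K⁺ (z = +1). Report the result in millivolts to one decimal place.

After the shift: [K⁺]_out = 10.2, [K⁺]_in = 96.3 mmol/L.
E_new = (61.3/1)·log₁₀(10.2/96.3) = 61.30 · (-0.9750) = -59.77 mV

-59.8 mV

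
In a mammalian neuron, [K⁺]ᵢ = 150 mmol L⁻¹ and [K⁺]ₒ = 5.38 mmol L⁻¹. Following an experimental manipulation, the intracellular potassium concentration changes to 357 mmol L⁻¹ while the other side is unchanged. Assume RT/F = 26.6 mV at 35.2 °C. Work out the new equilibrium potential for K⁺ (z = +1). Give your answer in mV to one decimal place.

After the shift: [K⁺]_out = 5.38, [K⁺]_in = 357 mmol L⁻¹.
E_new = (26.6/1)·ln(5.38/357) = 26.60 · (-4.1950) = -111.59 mV

-111.6 mV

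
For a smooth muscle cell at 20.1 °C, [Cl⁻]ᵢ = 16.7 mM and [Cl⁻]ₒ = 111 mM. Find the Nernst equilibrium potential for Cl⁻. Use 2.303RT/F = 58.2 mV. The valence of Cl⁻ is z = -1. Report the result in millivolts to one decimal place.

E = (58.2/z) · log₁₀([Cl⁻]_out/[Cl⁻]_in) with z = -1.
For an anion, dividing by z = -1 reverses the sign.
= (58.2/-1) · log₁₀(111/16.7) = -58.20 · log₁₀(6.647)
= -58.20 · (0.8226) = -47.88 mV

-47.9 mV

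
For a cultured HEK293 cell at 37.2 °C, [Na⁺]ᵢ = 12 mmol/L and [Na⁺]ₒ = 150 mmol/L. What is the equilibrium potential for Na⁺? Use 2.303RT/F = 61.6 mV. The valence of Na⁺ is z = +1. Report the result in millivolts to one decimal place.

67.6 mV

E = (61.6/z) · log₁₀([Na⁺]_out/[Na⁺]_in) with z = +1.
= (61.6/1) · log₁₀(150/12) = 61.60 · log₁₀(12.5)
= 61.60 · (1.0969) = 67.57 mV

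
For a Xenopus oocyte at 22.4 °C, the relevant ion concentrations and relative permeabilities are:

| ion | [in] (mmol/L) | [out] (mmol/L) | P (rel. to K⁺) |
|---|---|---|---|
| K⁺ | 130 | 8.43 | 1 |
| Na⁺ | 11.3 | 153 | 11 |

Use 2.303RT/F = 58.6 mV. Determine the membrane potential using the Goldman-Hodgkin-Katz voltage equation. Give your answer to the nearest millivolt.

48 mV

Vm = 58.6 · log₁₀[(Σ P·[cation]ₒ + Σ P·[anion]ᵢ) / (Σ P·[cation]ᵢ + Σ P·[anion]ₒ)]
Numerator = 1×8.43 + 11×153 = 1691
Denominator = 1×130 + 11×11.3 = 254.3
Vm = 58.6 · log₁₀(6.6513) = 58.6 × (0.8229) = 48.22 mV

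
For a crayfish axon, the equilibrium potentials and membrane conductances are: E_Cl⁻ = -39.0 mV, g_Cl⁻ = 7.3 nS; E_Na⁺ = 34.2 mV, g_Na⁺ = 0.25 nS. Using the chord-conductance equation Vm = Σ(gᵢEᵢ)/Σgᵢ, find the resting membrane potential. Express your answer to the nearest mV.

Σ gᵢEᵢ = 7.3·(-39.0) + 0.25·(34.2) = -276.15
Σ gᵢ = 7.3 + 0.25 = 7.55
Vm = -276.15 / 7.55 = -36.58 mV

-37 mV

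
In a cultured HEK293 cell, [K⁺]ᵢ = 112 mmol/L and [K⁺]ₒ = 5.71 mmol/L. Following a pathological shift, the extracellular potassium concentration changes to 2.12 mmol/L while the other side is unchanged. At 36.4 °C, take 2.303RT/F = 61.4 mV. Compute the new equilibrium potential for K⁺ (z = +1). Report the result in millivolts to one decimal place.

-105.8 mV

After the shift: [K⁺]_out = 2.12, [K⁺]_in = 112 mmol/L.
E_new = (61.4/1)·log₁₀(2.12/112) = 61.40 · (-1.7229) = -105.78 mV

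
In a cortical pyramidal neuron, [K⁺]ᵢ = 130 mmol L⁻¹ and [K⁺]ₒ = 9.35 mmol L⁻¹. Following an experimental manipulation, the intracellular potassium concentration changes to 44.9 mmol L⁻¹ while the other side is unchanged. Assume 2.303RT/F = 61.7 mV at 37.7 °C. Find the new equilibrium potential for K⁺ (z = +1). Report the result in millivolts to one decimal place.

-42.0 mV

After the shift: [K⁺]_out = 9.35, [K⁺]_in = 44.9 mmol L⁻¹.
E_new = (61.7/1)·log₁₀(9.35/44.9) = 61.70 · (-0.6814) = -42.04 mV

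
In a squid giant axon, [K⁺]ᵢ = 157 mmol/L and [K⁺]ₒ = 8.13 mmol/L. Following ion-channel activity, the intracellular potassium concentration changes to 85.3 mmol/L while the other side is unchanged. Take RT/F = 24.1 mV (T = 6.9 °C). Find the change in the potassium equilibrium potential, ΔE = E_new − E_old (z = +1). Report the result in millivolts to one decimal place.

E_old = (24.1/1)·ln(8.13/157) = -71.35 mV
E_new = (24.1/1)·ln(8.13/85.3) = -56.65 mV
ΔE = -56.65 − (-71.35) = 14.70 mV

14.7 mV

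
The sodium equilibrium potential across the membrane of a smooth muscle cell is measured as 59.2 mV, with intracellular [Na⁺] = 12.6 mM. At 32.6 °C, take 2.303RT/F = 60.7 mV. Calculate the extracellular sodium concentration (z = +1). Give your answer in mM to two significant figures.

120 mM

Nernst: E = (60.7/1) · log₁₀([out]/[in]), so log₁₀([out]/[in]) = 59.2 × 1 / 60.7 = 0.9753.
[out]/[in] = 10^(0.9753) = 9.447.
[out] = 9.447 × 12.6 = 119 mM.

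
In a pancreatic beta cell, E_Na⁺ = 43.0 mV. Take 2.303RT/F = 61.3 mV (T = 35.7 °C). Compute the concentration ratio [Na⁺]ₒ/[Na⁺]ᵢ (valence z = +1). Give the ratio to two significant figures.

5.0

log₁₀([out]/[in]) = E·z/(61.3) = 43.0 × 1 / 61.3 = 0.7015
[out]/[in] = 10^(0.7015) = 5.029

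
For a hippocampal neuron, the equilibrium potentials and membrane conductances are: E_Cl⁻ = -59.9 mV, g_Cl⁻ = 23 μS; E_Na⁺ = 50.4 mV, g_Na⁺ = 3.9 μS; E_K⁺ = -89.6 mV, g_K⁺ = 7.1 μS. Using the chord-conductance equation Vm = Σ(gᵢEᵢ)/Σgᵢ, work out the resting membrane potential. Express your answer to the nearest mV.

Σ gᵢEᵢ = 23·(-59.9) + 3.9·(50.4) + 7.1·(-89.6) = -1817.30
Σ gᵢ = 23 + 3.9 + 7.1 = 34
Vm = -1817.30 / 34 = -53.45 mV

-53 mV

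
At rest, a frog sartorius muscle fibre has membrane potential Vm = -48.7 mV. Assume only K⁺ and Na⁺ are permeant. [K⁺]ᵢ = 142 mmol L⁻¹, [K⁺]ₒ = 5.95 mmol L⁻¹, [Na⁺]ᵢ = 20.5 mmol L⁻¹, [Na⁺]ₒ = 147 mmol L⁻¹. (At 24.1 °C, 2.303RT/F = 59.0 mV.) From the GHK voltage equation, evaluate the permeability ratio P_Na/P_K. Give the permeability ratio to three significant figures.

Let α = P_Na/P_K. GHK: Vm = 59.0·log₁₀[(Kₒ + α·Naₒ)/(Kᵢ + α·Naᵢ)].
10^(Vm/59.0) = 10^(-48.7/59.0) = 0.14948
So 0.14948·(Kᵢ + α·Naᵢ) = Kₒ + α·Naₒ → α = (0.14948·142.0 − 5.95) / (147.0 − 0.14948·20.5)
α = (21.23 − 5.95) / (147.0 − 3.064) = 15.28/143.9 = 0.1061

0.106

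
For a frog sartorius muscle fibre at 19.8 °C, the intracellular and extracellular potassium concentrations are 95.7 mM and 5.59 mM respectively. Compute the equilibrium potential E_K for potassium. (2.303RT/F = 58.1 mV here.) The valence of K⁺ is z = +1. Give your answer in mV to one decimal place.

E = (58.1/z) · log₁₀([K⁺]_out/[K⁺]_in) with z = +1.
= (58.1/1) · log₁₀(5.59/95.7) = 58.10 · log₁₀(0.05841)
= 58.10 · (-1.2335) = -71.67 mV

-71.7 mV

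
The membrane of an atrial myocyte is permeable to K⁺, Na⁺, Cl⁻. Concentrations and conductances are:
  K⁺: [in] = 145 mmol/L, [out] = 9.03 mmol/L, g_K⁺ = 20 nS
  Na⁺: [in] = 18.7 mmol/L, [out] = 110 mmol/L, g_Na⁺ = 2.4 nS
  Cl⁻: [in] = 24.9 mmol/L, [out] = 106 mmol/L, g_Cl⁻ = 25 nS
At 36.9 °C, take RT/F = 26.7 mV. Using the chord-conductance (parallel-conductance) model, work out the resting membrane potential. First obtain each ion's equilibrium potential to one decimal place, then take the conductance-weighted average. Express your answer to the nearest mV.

-49 mV

E_K⁺ = (26.7/1)·ln(9.03/145) = -74.1 mV
E_Na⁺ = (26.7/1)·ln(110/18.7) = 47.3 mV
E_Cl⁻ = (26.7/-1)·ln(106/24.9) = -38.7 mV
Vm = (Σ gᵢEᵢ)/(Σ gᵢ) = (20·-74.1 + 2.4·47.3 + 25·-38.7) / (20 + 2.4 + 25)
= -2335.98 / 47.4 = -49.28 mV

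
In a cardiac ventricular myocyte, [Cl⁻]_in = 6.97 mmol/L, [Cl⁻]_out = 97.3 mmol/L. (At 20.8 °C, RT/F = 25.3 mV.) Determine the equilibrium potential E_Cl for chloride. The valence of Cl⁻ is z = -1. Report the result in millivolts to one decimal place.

E = (25.3/z) · ln([Cl⁻]_out/[Cl⁻]_in) with z = -1.
For an anion, dividing by z = -1 reverses the sign.
= (25.3/-1) · ln(97.3/6.97) = -25.30 · ln(13.96)
= -25.30 · (2.6362) = -66.70 mV

-66.7 mV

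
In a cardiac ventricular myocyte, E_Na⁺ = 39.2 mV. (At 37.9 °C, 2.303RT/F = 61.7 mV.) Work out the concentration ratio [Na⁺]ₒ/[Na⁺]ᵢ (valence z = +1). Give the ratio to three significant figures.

log₁₀([out]/[in]) = E·z/(61.7) = 39.2 × 1 / 61.7 = 0.6353
[out]/[in] = 10^(0.6353) = 4.318

4.32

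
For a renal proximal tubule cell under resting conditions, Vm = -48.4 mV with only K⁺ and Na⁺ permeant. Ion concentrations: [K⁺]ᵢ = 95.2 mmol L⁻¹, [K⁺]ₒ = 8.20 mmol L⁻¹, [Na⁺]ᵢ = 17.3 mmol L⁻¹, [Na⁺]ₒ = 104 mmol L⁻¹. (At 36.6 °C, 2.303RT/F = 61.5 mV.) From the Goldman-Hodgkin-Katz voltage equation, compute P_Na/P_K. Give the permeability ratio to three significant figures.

Let α = P_Na/P_K. GHK: Vm = 61.5·log₁₀[(Kₒ + α·Naₒ)/(Kᵢ + α·Naᵢ)].
10^(Vm/61.5) = 10^(-48.4/61.5) = 0.16331
So 0.16331·(Kᵢ + α·Naᵢ) = Kₒ + α·Naₒ → α = (0.16331·95.2 − 8.2) / (104.0 − 0.16331·17.3)
α = (15.55 − 8.2) / (104.0 − 2.825) = 7.347/101.2 = 0.07262

0.0726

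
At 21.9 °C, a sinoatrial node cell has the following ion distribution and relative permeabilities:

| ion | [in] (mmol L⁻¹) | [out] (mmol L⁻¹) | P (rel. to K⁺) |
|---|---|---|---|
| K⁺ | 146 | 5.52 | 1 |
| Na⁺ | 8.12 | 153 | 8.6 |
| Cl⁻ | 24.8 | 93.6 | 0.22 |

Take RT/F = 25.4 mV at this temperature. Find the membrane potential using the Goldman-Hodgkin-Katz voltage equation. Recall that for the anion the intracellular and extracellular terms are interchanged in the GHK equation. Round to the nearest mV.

Vm = 25.4 · ln[(Σ P·[cation]ₒ + Σ P·[anion]ᵢ) / (Σ P·[cation]ᵢ + Σ P·[anion]ₒ)]
Numerator = 1×5.52 + 8.6×153 + 0.22×24.8 = 1327
Denominator = 1×146 + 8.6×8.12 + 0.22×93.6 = 236.4
Vm = 25.4 · ln(5.6118) = 25.4 × (1.7249) = 43.81 mV

44 mV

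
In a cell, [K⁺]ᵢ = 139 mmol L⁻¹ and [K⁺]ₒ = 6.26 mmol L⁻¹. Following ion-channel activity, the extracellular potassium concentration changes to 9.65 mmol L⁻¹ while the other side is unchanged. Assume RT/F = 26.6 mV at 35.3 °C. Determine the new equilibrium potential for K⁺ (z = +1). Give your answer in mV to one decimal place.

After the shift: [K⁺]_out = 9.65, [K⁺]_in = 139 mmol L⁻¹.
E_new = (26.6/1)·ln(9.65/139) = 26.60 · (-2.6675) = -70.96 mV

-71.0 mV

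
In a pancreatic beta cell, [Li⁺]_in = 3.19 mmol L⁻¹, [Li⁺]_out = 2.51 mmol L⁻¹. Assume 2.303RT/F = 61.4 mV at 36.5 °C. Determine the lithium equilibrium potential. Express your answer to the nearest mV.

E = (61.4/z) · log₁₀([Li⁺]_out/[Li⁺]_in) with z = +1.
= (61.4/1) · log₁₀(2.51/3.19) = 61.40 · log₁₀(0.7868)
= 61.40 · (-0.1041) = -6.39 mV

-6 mV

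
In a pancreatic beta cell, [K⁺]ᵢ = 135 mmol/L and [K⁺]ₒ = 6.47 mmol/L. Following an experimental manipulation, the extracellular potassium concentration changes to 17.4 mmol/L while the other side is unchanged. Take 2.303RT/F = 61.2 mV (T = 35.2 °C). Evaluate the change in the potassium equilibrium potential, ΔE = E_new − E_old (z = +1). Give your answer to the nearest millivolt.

26 mV

E_old = (61.2/1)·log₁₀(6.47/135) = -80.75 mV
E_new = (61.2/1)·log₁₀(17.4/135) = -54.45 mV
ΔE = -54.45 − (-80.75) = 26.29 mV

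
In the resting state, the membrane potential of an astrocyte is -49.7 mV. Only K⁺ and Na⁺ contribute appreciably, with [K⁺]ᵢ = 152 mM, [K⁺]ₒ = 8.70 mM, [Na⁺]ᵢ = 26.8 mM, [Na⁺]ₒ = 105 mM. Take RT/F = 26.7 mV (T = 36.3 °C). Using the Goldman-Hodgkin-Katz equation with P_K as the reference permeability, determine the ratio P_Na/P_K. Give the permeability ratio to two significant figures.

0.15

Let α = P_Na/P_K. GHK: Vm = 26.7·ln[(Kₒ + α·Naₒ)/(Kᵢ + α·Naᵢ)].
e^(Vm/26.7) = e^(-49.7/26.7) = 0.15545
So 0.15545·(Kᵢ + α·Naᵢ) = Kₒ + α·Naₒ → α = (0.15545·152.0 − 8.7) / (105.0 − 0.15545·26.8)
α = (23.63 − 8.7) / (105.0 − 4.166) = 14.93/100.8 = 0.1481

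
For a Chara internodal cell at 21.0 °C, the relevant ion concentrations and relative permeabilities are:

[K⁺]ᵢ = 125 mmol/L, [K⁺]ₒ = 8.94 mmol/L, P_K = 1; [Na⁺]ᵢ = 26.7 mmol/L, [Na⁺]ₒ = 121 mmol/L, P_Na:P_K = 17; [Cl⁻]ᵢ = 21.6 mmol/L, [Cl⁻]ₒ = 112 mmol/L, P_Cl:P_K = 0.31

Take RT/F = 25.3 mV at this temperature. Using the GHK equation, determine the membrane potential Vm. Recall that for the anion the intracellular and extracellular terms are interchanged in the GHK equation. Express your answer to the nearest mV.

Vm = 25.3 · ln[(Σ P·[cation]ₒ + Σ P·[anion]ᵢ) / (Σ P·[cation]ᵢ + Σ P·[anion]ₒ)]
Numerator = 1×8.94 + 17×121 + 0.31×21.6 = 2073
Denominator = 1×125 + 17×26.7 + 0.31×112 = 613.6
Vm = 25.3 · ln(3.3777) = 25.3 × (1.2172) = 30.80 mV

31 mV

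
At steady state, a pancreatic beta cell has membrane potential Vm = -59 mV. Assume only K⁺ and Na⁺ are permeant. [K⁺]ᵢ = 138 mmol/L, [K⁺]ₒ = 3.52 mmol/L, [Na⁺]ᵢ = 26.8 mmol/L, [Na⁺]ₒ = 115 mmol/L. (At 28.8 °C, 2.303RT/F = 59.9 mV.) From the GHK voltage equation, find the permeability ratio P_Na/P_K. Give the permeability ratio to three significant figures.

Let α = P_Na/P_K. GHK: Vm = 59.9·log₁₀[(Kₒ + α·Naₒ)/(Kᵢ + α·Naᵢ)].
10^(Vm/59.9) = 10^(-59.0/59.9) = 0.10352
So 0.10352·(Kᵢ + α·Naᵢ) = Kₒ + α·Naₒ → α = (0.10352·138.0 − 3.52) / (115.0 − 0.10352·26.8)
α = (14.29 − 3.52) / (115.0 − 2.774) = 10.77/112.2 = 0.09593

0.0959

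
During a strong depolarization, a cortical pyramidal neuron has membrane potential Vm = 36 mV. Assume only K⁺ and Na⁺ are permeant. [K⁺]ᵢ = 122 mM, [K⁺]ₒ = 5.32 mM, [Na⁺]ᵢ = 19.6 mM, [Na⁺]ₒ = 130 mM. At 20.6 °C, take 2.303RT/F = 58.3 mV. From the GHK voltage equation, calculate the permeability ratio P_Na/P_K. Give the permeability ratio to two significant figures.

Let α = P_Na/P_K. GHK: Vm = 58.3·log₁₀[(Kₒ + α·Naₒ)/(Kᵢ + α·Naᵢ)].
10^(Vm/58.3) = 10^(36.0/58.3) = 4.1447
So 4.1447·(Kᵢ + α·Naᵢ) = Kₒ + α·Naₒ → α = (4.1447·122.0 − 5.32) / (130.0 − 4.1447·19.6)
α = (505.7 − 5.32) / (130.0 − 81.24) = 500.3/48.76 = 10.26

10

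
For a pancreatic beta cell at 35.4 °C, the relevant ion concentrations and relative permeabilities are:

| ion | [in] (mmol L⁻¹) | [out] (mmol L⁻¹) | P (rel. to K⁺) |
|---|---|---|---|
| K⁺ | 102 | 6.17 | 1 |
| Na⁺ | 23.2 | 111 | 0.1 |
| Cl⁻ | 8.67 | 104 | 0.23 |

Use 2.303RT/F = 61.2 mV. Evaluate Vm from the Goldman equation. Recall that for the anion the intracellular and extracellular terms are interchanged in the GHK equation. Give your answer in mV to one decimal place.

-50.4 mV

Vm = 61.2 · log₁₀[(Σ P·[cation]ₒ + Σ P·[anion]ᵢ) / (Σ P·[cation]ᵢ + Σ P·[anion]ₒ)]
Numerator = 1×6.17 + 0.1×111 + 0.23×8.67 = 19.26
Denominator = 1×102 + 0.1×23.2 + 0.23×104 = 128.2
Vm = 61.2 · log₁₀(0.15022) = 61.2 × (-0.8233) = -50.38 mV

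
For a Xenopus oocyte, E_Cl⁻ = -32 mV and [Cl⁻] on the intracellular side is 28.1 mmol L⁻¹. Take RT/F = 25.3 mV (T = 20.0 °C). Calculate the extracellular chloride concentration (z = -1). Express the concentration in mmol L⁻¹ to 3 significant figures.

Nernst: E = (25.3/-1) · ln([out]/[in]), so ln([out]/[in]) = -32.0 × -1 / 25.3 = 1.2648.
[out]/[in] = e^(1.2648) = 3.542.
[out] = 3.542 × 28.1 = 99.54 mmol L⁻¹.

99.5 mmol L⁻¹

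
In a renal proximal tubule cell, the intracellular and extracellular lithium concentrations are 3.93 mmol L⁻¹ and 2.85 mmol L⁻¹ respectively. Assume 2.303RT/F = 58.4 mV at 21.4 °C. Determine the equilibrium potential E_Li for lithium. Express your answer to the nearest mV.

E = (58.4/z) · log₁₀([Li⁺]_out/[Li⁺]_in) with z = +1.
= (58.4/1) · log₁₀(2.85/3.93) = 58.40 · log₁₀(0.7252)
= 58.40 · (-0.1395) = -8.15 mV

-8 mV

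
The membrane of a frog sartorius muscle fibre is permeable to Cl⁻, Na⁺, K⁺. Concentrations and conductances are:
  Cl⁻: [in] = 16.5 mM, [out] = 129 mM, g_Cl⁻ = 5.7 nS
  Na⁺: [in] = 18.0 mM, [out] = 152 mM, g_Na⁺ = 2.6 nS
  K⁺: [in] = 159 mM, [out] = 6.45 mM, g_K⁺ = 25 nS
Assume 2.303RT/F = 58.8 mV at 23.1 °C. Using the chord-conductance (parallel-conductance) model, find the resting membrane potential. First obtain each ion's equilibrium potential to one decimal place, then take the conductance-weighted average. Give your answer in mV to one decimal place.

E_Cl⁻ = (58.8/-1)·log₁₀(129/16.5) = -52.5 mV
E_Na⁺ = (58.8/1)·log₁₀(152/18.0) = 54.5 mV
E_K⁺ = (58.8/1)·log₁₀(6.45/159) = -81.8 mV
Vm = (Σ gᵢEᵢ)/(Σ gᵢ) = (5.7·-52.5 + 2.6·54.5 + 25·-81.8) / (5.7 + 2.6 + 25)
= -2202.55 / 33.3 = -66.14 mV

-66.1 mV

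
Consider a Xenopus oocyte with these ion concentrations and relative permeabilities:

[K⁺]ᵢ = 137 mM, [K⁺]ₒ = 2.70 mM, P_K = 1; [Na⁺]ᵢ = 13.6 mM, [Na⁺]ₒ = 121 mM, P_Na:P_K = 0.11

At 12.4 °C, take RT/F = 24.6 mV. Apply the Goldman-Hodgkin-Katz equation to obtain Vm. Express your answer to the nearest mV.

-53 mV

Vm = 24.6 · ln[(Σ P·[cation]ₒ + Σ P·[anion]ᵢ) / (Σ P·[cation]ᵢ + Σ P·[anion]ₒ)]
Numerator = 1×2.70 + 0.11×121 = 16.01
Denominator = 1×137 + 0.11×13.6 = 138.5
Vm = 24.6 · ln(0.1156) = 24.6 × (-2.1576) = -53.08 mV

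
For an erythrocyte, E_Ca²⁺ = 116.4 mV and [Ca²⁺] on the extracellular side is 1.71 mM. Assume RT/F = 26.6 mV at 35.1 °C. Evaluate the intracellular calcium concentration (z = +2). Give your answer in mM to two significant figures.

Nernst: E = (26.6/2) · ln([out]/[in]), so ln([out]/[in]) = 116.4 × 2 / 26.6 = 8.7519.
[out]/[in] = e^(8.7519) = 6323.
[in] = 1.71 / 6323 = 0.0002705 mM.

0.00027 mM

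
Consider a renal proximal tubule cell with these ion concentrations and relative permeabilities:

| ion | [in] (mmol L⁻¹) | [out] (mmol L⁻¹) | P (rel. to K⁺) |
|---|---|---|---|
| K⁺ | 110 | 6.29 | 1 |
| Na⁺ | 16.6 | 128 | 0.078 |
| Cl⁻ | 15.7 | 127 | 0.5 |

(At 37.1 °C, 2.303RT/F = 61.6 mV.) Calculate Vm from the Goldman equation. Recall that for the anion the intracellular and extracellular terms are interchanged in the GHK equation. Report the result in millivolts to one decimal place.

-53.0 mV

Vm = 61.6 · log₁₀[(Σ P·[cation]ₒ + Σ P·[anion]ᵢ) / (Σ P·[cation]ᵢ + Σ P·[anion]ₒ)]
Numerator = 1×6.29 + 0.078×128 + 0.5×15.7 = 24.12
Denominator = 1×110 + 0.078×16.6 + 0.5×127 = 174.8
Vm = 61.6 · log₁₀(0.13801) = 61.6 × (-0.8601) = -52.98 mV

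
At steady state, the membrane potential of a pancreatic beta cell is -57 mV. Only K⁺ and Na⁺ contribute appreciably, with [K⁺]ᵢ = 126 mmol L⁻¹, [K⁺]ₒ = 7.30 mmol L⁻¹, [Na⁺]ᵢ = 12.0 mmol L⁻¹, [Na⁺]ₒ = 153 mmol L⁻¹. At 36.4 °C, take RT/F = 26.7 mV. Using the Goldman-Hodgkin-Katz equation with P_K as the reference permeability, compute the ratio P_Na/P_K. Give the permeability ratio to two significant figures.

Let α = P_Na/P_K. GHK: Vm = 26.7·ln[(Kₒ + α·Naₒ)/(Kᵢ + α·Naᵢ)].
e^(Vm/26.7) = e^(-57.0/26.7) = 0.11826
So 0.11826·(Kᵢ + α·Naᵢ) = Kₒ + α·Naₒ → α = (0.11826·126.0 − 7.3) / (153.0 − 0.11826·12.0)
α = (14.9 − 7.3) / (153.0 − 1.419) = 7.601/151.6 = 0.05015

0.050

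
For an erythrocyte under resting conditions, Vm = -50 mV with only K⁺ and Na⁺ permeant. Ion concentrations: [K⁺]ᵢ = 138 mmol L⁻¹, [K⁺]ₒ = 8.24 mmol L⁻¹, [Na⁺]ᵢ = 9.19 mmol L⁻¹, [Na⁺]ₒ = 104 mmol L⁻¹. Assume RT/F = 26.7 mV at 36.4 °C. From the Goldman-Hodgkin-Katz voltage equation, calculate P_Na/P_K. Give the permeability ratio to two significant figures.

0.13

Let α = P_Na/P_K. GHK: Vm = 26.7·ln[(Kₒ + α·Naₒ)/(Kᵢ + α·Naᵢ)].
e^(Vm/26.7) = e^(-50.0/26.7) = 0.15371
So 0.15371·(Kᵢ + α·Naᵢ) = Kₒ + α·Naₒ → α = (0.15371·138.0 − 8.24) / (104.0 − 0.15371·9.19)
α = (21.21 − 8.24) / (104.0 − 1.413) = 12.97/102.6 = 0.1265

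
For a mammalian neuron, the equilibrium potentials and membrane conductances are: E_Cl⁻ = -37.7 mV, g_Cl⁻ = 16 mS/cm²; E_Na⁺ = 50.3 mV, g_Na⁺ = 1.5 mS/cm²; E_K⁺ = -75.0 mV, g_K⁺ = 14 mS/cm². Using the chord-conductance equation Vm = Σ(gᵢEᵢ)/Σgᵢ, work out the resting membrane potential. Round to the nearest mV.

-50 mV

Σ gᵢEᵢ = 16·(-37.7) + 1.5·(50.3) + 14·(-75.0) = -1577.75
Σ gᵢ = 16 + 1.5 + 14 = 31.5
Vm = -1577.75 / 31.5 = -50.09 mV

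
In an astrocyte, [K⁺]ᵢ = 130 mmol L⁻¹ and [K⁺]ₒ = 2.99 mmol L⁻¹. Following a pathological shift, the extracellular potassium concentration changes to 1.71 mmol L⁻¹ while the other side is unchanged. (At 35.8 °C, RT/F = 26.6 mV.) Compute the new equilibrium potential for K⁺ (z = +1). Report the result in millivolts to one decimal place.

After the shift: [K⁺]_out = 1.71, [K⁺]_in = 130 mmol L⁻¹.
E_new = (26.6/1)·ln(1.71/130) = 26.60 · (-4.3310) = -115.21 mV

-115.2 mV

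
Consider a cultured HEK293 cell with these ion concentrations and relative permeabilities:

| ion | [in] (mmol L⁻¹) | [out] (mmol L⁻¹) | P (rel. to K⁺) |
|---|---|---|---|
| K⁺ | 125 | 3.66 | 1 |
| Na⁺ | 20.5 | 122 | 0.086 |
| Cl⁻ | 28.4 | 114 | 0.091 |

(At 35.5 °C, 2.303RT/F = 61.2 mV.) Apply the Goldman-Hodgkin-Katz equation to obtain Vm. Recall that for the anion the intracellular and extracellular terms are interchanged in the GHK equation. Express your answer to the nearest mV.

Vm = 61.2 · log₁₀[(Σ P·[cation]ₒ + Σ P·[anion]ᵢ) / (Σ P·[cation]ᵢ + Σ P·[anion]ₒ)]
Numerator = 1×3.66 + 0.086×122 + 0.091×28.4 = 16.74
Denominator = 1×125 + 0.086×20.5 + 0.091×114 = 137.1
Vm = 61.2 · log₁₀(0.12204) = 61.2 × (-0.9135) = -55.91 mV

-56 mV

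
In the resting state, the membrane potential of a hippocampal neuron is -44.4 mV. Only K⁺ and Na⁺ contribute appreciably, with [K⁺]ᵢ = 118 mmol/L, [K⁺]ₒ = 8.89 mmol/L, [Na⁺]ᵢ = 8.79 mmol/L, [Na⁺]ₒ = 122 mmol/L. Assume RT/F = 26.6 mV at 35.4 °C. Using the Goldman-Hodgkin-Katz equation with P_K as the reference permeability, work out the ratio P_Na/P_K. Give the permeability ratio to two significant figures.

0.11

Let α = P_Na/P_K. GHK: Vm = 26.6·ln[(Kₒ + α·Naₒ)/(Kᵢ + α·Naᵢ)].
e^(Vm/26.6) = e^(-44.4/26.6) = 0.1884
So 0.1884·(Kᵢ + α·Naᵢ) = Kₒ + α·Naₒ → α = (0.1884·118.0 − 8.89) / (122.0 − 0.1884·8.79)
α = (22.23 − 8.89) / (122.0 − 1.656) = 13.34/120.3 = 0.1109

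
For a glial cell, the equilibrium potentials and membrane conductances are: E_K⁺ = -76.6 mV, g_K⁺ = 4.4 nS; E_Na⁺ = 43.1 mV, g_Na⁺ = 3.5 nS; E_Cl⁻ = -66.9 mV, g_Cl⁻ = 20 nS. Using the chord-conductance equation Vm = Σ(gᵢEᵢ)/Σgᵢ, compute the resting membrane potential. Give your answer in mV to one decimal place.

-54.6 mV

Σ gᵢEᵢ = 4.4·(-76.6) + 3.5·(43.1) + 20·(-66.9) = -1524.19
Σ gᵢ = 4.4 + 3.5 + 20 = 27.9
Vm = -1524.19 / 27.9 = -54.63 mV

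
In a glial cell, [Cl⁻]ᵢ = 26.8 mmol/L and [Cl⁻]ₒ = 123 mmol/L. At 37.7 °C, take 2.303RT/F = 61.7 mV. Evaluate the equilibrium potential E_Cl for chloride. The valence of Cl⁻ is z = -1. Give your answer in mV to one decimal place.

E = (61.7/z) · log₁₀([Cl⁻]_out/[Cl⁻]_in) with z = -1.
For an anion, dividing by z = -1 reverses the sign.
= (61.7/-1) · log₁₀(123/26.8) = -61.70 · log₁₀(4.59)
= -61.70 · (0.6618) = -40.83 mV

-40.8 mV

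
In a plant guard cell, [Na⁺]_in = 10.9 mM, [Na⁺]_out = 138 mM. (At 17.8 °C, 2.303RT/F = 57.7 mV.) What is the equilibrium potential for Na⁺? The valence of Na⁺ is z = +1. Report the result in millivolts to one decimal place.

63.6 mV

E = (57.7/z) · log₁₀([Na⁺]_out/[Na⁺]_in) with z = +1.
= (57.7/1) · log₁₀(138/10.9) = 57.70 · log₁₀(12.66)
= 57.70 · (1.1025) = 63.61 mV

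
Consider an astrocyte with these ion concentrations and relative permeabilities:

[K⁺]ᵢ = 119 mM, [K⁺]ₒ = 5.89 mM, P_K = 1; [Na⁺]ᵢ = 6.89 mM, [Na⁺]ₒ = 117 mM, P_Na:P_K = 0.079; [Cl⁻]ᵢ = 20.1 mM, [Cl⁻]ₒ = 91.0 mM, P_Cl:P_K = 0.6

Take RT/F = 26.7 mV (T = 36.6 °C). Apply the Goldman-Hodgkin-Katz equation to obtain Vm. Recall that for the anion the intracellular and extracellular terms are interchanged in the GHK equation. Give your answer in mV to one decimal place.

-49.6 mV

Vm = 26.7 · ln[(Σ P·[cation]ₒ + Σ P·[anion]ᵢ) / (Σ P·[cation]ᵢ + Σ P·[anion]ₒ)]
Numerator = 1×5.89 + 0.079×117 + 0.6×20.1 = 27.19
Denominator = 1×119 + 0.079×6.89 + 0.6×91.0 = 174.1
Vm = 26.7 · ln(0.15615) = 26.7 × (-1.8569) = -49.58 mV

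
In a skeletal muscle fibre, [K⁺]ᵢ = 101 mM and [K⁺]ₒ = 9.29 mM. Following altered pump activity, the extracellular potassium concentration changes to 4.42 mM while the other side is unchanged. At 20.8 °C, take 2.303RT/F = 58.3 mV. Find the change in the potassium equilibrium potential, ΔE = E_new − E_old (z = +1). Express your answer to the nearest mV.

-19 mV

E_old = (58.3/1)·log₁₀(9.29/101) = -60.42 mV
E_new = (58.3/1)·log₁₀(4.42/101) = -79.22 mV
ΔE = -79.22 − (-60.42) = -18.81 mV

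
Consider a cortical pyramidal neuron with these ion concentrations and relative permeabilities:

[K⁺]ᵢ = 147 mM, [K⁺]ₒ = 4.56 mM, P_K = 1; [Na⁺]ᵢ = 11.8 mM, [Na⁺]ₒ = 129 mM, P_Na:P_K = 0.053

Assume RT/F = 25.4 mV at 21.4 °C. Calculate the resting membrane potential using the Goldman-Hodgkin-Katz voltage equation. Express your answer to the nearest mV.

-65 mV

Vm = 25.4 · ln[(Σ P·[cation]ₒ + Σ P·[anion]ᵢ) / (Σ P·[cation]ᵢ + Σ P·[anion]ₒ)]
Numerator = 1×4.56 + 0.053×129 = 11.4
Denominator = 1×147 + 0.053×11.8 = 147.6
Vm = 25.4 · ln(0.077202) = 25.4 × (-2.5613) = -65.06 mV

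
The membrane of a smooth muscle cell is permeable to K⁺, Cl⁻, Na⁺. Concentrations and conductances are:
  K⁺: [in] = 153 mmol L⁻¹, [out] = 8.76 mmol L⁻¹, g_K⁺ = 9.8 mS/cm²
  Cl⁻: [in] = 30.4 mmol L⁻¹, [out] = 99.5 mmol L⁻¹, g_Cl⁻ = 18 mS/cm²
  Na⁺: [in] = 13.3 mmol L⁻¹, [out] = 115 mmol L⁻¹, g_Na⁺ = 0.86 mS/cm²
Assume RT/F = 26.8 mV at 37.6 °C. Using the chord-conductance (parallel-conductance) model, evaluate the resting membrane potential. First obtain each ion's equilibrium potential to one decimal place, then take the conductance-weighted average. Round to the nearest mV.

-44 mV

E_K⁺ = (26.8/1)·ln(8.76/153) = -76.7 mV
E_Cl⁻ = (26.8/-1)·ln(99.5/30.4) = -31.8 mV
E_Na⁺ = (26.8/1)·ln(115/13.3) = 57.8 mV
Vm = (Σ gᵢEᵢ)/(Σ gᵢ) = (9.8·-76.7 + 18·-31.8 + 0.86·57.8) / (9.8 + 18 + 0.86)
= -1274.35 / 28.66 = -44.46 mV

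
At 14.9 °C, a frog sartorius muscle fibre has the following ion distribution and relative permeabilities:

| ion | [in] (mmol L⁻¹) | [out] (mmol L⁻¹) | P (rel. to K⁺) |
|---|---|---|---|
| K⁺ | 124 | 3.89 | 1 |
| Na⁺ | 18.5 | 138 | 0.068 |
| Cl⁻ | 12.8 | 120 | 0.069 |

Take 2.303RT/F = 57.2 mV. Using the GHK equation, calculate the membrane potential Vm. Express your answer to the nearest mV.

Vm = 57.2 · log₁₀[(Σ P·[cation]ₒ + Σ P·[anion]ᵢ) / (Σ P·[cation]ᵢ + Σ P·[anion]ₒ)]
Numerator = 1×3.89 + 0.068×138 + 0.069×12.8 = 14.16
Denominator = 1×124 + 0.068×18.5 + 0.069×120 = 133.5
Vm = 57.2 · log₁₀(0.10602) = 57.2 × (-0.9746) = -55.75 mV

-56 mV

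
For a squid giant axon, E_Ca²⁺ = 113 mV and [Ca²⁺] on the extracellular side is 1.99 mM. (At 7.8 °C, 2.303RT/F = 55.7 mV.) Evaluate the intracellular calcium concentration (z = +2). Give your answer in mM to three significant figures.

Nernst: E = (55.7/2) · log₁₀([out]/[in]), so log₁₀([out]/[in]) = 113.0 × 2 / 55.7 = 4.0575.
[out]/[in] = 10^(4.0575) = 1.141e+04.
[in] = 1.99 / 1.141e+04 = 0.0001743 mM.

0.000174 mM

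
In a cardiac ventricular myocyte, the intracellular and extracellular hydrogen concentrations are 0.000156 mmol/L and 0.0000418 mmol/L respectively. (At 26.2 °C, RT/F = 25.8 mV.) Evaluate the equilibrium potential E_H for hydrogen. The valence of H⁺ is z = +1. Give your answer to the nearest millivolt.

E = (25.8/z) · ln([H⁺]_out/[H⁺]_in) with z = +1.
= (25.8/1) · ln(0.0000418/0.000156) = 25.80 · ln(0.2679)
= 25.80 · (-1.3170) = -33.98 mV

-34 mV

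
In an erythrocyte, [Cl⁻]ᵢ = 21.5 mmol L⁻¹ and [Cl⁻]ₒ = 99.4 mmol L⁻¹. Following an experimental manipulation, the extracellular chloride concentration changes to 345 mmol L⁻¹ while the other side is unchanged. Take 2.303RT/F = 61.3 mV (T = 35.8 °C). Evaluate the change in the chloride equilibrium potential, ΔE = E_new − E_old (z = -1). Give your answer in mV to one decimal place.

E_old = (61.3/-1)·log₁₀(99.4/21.5) = -40.76 mV
E_new = (61.3/-1)·log₁₀(345/21.5) = -73.89 mV
ΔE = -73.89 − (-40.76) = -33.13 mV

-33.1 mV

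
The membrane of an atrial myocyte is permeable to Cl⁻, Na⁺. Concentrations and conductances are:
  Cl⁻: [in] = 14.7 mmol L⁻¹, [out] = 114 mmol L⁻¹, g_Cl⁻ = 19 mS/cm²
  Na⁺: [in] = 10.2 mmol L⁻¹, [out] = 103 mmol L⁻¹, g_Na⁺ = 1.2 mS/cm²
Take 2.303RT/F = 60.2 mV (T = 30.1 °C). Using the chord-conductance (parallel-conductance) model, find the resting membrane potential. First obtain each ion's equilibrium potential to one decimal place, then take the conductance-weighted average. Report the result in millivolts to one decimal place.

-46.8 mV

E_Cl⁻ = (60.2/-1)·log₁₀(114/14.7) = -53.6 mV
E_Na⁺ = (60.2/1)·log₁₀(103/10.2) = 60.5 mV
Vm = (Σ gᵢEᵢ)/(Σ gᵢ) = (19·-53.6 + 1.2·60.5) / (19 + 1.2)
= -945.80 / 20.2 = -46.82 mV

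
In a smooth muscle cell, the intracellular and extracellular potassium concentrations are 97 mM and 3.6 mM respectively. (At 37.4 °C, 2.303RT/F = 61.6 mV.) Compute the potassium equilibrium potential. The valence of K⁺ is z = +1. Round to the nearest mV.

E = (61.6/z) · log₁₀([K⁺]_out/[K⁺]_in) with z = +1.
= (61.6/1) · log₁₀(3.6/97) = 61.60 · log₁₀(0.03711)
= 61.60 · (-1.4305) = -88.12 mV

-88 mV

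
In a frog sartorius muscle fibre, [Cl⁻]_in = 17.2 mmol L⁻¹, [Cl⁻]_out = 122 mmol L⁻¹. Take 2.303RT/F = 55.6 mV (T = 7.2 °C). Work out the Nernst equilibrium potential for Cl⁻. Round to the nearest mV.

-47 mV

E = (55.6/z) · log₁₀([Cl⁻]_out/[Cl⁻]_in) with z = -1.
For an anion, dividing by z = -1 reverses the sign.
= (55.6/-1) · log₁₀(122/17.2) = -55.60 · log₁₀(7.093)
= -55.60 · (0.8508) = -47.31 mV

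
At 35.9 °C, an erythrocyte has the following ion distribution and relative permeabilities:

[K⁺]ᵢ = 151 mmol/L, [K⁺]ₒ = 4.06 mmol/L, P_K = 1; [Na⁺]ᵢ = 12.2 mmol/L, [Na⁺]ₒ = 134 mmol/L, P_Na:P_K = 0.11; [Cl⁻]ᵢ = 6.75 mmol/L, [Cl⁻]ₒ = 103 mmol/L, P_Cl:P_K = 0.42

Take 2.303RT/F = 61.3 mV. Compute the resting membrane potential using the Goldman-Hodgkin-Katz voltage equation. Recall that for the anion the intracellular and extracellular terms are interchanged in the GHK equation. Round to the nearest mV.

-59 mV

Vm = 61.3 · log₁₀[(Σ P·[cation]ₒ + Σ P·[anion]ᵢ) / (Σ P·[cation]ᵢ + Σ P·[anion]ₒ)]
Numerator = 1×4.06 + 0.11×134 + 0.42×6.75 = 21.64
Denominator = 1×151 + 0.11×12.2 + 0.42×103 = 195.6
Vm = 61.3 · log₁₀(0.11061) = 61.3 × (-0.9562) = -58.62 mV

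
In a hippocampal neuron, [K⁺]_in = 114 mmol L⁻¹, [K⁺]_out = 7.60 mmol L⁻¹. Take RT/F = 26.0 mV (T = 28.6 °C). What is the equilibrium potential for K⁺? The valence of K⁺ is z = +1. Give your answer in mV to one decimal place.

E = (26.0/z) · ln([K⁺]_out/[K⁺]_in) with z = +1.
= (26.0/1) · ln(7.60/114) = 26.00 · ln(0.06667)
= 26.00 · (-2.7081) = -70.41 mV

-70.4 mV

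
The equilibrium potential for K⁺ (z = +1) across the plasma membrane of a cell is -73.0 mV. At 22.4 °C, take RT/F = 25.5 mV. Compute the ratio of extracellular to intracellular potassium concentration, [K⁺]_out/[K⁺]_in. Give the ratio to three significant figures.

ln([out]/[in]) = E·z/(25.5) = -73.0 × 1 / 25.5 = -2.8627
[out]/[in] = e^(-2.8627) = 0.05711

0.0571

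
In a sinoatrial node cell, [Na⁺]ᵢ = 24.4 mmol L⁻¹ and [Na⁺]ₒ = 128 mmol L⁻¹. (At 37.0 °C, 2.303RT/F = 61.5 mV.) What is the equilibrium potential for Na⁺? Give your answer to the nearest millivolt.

44 mV

E = (61.5/z) · log₁₀([Na⁺]_out/[Na⁺]_in) with z = +1.
= (61.5/1) · log₁₀(128/24.4) = 61.50 · log₁₀(5.246)
= 61.50 · (0.7198) = 44.27 mV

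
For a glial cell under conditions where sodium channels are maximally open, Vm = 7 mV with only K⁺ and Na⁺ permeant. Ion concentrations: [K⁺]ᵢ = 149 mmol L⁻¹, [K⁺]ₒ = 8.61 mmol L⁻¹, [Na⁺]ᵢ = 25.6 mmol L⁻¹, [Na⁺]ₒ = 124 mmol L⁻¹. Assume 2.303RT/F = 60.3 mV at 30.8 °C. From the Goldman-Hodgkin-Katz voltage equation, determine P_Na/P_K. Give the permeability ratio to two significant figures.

2.1

Let α = P_Na/P_K. GHK: Vm = 60.3·log₁₀[(Kₒ + α·Naₒ)/(Kᵢ + α·Naᵢ)].
10^(Vm/60.3) = 10^(7.0/60.3) = 1.3064
So 1.3064·(Kᵢ + α·Naᵢ) = Kₒ + α·Naₒ → α = (1.3064·149.0 − 8.61) / (124.0 − 1.3064·25.6)
α = (194.7 − 8.61) / (124.0 − 33.44) = 186/90.56 = 2.055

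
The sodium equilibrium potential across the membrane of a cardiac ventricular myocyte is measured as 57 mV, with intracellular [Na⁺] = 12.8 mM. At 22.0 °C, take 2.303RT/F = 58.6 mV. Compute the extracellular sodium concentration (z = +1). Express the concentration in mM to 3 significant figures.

120 mM

Nernst: E = (58.6/1) · log₁₀([out]/[in]), so log₁₀([out]/[in]) = 57.0 × 1 / 58.6 = 0.9727.
[out]/[in] = 10^(0.9727) = 9.391.
[out] = 9.391 × 12.8 = 120.2 mM.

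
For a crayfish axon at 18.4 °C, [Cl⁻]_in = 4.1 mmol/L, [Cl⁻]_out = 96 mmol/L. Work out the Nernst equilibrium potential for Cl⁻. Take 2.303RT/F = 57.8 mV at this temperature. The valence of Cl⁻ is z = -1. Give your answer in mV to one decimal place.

-79.2 mV

E = (57.8/z) · log₁₀([Cl⁻]_out/[Cl⁻]_in) with z = -1.
For an anion, dividing by z = -1 reverses the sign.
= (57.8/-1) · log₁₀(96/4.1) = -57.80 · log₁₀(23.41)
= -57.80 · (1.3695) = -79.16 mV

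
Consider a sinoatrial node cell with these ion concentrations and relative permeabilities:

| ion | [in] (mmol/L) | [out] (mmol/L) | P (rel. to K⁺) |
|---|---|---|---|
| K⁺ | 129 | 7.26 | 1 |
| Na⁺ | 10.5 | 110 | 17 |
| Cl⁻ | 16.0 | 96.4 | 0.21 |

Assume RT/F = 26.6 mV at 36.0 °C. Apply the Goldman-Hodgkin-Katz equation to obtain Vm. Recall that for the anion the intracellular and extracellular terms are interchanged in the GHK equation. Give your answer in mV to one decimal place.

46.5 mV

Vm = 26.6 · ln[(Σ P·[cation]ₒ + Σ P·[anion]ᵢ) / (Σ P·[cation]ᵢ + Σ P·[anion]ₒ)]
Numerator = 1×7.26 + 17×110 + 0.21×16.0 = 1881
Denominator = 1×129 + 17×10.5 + 0.21×96.4 = 327.7
Vm = 26.6 · ln(5.7381) = 26.6 × (1.7471) = 46.47 mV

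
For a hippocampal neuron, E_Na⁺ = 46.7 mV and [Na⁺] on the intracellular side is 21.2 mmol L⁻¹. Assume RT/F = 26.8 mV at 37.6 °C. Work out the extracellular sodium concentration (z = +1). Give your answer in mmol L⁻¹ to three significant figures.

121 mmol L⁻¹

Nernst: E = (26.8/1) · ln([out]/[in]), so ln([out]/[in]) = 46.7 × 1 / 26.8 = 1.7425.
[out]/[in] = e^(1.7425) = 5.712.
[out] = 5.712 × 21.2 = 121.1 mmol L⁻¹.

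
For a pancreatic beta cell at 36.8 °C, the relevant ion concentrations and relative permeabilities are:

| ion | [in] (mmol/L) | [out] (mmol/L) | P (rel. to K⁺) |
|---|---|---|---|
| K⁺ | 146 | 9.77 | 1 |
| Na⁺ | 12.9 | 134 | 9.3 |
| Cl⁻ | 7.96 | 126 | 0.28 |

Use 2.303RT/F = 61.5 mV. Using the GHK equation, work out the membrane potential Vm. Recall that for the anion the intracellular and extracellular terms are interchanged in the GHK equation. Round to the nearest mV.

38 mV

Vm = 61.5 · log₁₀[(Σ P·[cation]ₒ + Σ P·[anion]ᵢ) / (Σ P·[cation]ᵢ + Σ P·[anion]ₒ)]
Numerator = 1×9.77 + 9.3×134 + 0.28×7.96 = 1258
Denominator = 1×146 + 9.3×12.9 + 0.28×126 = 301.2
Vm = 61.5 · log₁₀(4.1766) = 61.5 × (0.6208) = 38.18 mV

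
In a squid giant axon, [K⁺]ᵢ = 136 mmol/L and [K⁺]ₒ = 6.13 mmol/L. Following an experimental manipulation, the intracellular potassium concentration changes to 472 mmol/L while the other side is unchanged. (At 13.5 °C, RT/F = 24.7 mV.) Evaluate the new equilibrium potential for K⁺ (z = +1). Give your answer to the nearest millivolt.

After the shift: [K⁺]_out = 6.13, [K⁺]_in = 472 mmol/L.
E_new = (24.7/1)·ln(6.13/472) = 24.70 · (-4.3438) = -107.29 mV

-107 mV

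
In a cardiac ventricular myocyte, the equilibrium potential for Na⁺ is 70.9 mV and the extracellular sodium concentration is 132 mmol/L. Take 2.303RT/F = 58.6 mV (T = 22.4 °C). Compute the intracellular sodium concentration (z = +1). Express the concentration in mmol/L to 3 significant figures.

8.14 mmol/L

Nernst: E = (58.6/1) · log₁₀([out]/[in]), so log₁₀([out]/[in]) = 70.9 × 1 / 58.6 = 1.2099.
[out]/[in] = 10^(1.2099) = 16.21.
[in] = 132 / 16.21 = 8.141 mmol/L.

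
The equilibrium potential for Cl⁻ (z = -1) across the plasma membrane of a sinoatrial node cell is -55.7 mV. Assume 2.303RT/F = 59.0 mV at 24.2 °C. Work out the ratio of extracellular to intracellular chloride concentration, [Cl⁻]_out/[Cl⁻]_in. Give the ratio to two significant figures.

8.8

log₁₀([out]/[in]) = E·z/(59.0) = -55.7 × -1 / 59.0 = 0.9441
[out]/[in] = 10^(0.9441) = 8.792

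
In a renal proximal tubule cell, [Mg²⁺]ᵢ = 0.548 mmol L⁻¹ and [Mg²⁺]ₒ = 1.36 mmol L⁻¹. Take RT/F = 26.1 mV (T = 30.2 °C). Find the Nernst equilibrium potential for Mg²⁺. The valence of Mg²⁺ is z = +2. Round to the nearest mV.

E = (26.1/z) · ln([Mg²⁺]_out/[Mg²⁺]_in) with z = +2.
= (26.1/2) · ln(1.36/0.548) = 13.05 · ln(2.482)
= 13.05 · (0.9090) = 11.86 mV

12 mV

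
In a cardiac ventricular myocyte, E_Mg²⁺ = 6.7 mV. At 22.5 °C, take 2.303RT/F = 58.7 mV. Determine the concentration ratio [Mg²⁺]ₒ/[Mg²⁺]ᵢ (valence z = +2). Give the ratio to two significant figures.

log₁₀([out]/[in]) = E·z/(58.7) = 6.7 × 2 / 58.7 = 0.2283
[out]/[in] = 10^(0.2283) = 1.692

1.7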